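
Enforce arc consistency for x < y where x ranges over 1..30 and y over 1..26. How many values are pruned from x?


For the constraint x < y, x needs a supporting value in y's domain.
x can be at most 25 (one less than y's maximum).
Valid x values from domain: 25 out of 30.
Pruned = 30 - 25 = 5.

5


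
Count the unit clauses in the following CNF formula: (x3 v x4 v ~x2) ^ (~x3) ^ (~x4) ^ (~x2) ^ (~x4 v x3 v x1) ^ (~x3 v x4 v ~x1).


A unit clause contains exactly one literal.
Unit clauses found: (~x3), (~x4), (~x2).
Count = 3.

3


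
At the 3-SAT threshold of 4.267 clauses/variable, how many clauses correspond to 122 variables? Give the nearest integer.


The 3-SAT phase transition occurs at approximately 4.267 clauses per variable.
m = 4.267 * 122 = 520.574.
Rounded to nearest integer: 521.

521


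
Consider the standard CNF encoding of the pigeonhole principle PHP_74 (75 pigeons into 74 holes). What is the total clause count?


The PHP encoding has two parts:
1) At-least-one-hole clauses: 75 (one per pigeon, each with 74 literals).
2) At-most-one-pigeon-per-hole clauses: 74 holes * C(75,2) = 74 * 2775 = 205350.
Total clauses = 75 + 205350 = 205425.

205425


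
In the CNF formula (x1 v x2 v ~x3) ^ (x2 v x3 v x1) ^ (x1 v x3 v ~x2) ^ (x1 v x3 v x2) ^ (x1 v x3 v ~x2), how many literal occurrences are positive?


Scan each clause for unnegated literals.
Clause 1: 2 positive; Clause 2: 3 positive; Clause 3: 2 positive; Clause 4: 3 positive; Clause 5: 2 positive.
Total positive literal occurrences = 12.

12


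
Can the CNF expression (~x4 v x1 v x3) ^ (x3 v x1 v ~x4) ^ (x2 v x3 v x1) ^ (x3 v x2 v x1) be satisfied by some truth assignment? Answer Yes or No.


Check all 16 possible truth assignments.
Number of satisfying assignments found: 13.
The formula is satisfiable.

Yes


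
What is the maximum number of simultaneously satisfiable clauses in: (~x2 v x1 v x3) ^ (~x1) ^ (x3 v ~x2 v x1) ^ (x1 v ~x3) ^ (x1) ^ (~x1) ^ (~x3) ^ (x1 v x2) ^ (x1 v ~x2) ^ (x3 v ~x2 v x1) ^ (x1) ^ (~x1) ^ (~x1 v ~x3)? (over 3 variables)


Enumerate all 8 truth assignments.
For each, count how many of the 13 clauses are satisfied.
The formula is not fully satisfiable, so the maximum is below 13.
Maximum simultaneously satisfiable clauses = 10.

10


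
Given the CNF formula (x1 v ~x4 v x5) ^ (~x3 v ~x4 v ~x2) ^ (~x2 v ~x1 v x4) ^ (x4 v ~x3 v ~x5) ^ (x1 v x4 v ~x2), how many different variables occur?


Identify each distinct variable in the formula.
Variables found: x1, x2, x3, x4, x5.
Total distinct variables = 5.

5


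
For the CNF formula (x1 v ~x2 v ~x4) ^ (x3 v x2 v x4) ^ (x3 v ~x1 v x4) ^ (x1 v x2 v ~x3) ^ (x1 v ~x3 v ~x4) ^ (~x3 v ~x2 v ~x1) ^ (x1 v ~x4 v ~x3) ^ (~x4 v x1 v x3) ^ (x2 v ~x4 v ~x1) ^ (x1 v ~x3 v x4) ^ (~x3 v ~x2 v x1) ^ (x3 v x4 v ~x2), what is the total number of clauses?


Each group enclosed in parentheses joined by ^ is one clause.
Counting the conjuncts: 12 clauses.

12


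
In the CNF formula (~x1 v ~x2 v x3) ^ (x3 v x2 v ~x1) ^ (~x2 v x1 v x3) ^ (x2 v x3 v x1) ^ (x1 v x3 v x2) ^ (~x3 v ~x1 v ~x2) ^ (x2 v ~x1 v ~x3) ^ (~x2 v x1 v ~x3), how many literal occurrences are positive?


Scan each clause for unnegated literals.
Clause 1: 1 positive; Clause 2: 2 positive; Clause 3: 2 positive; Clause 4: 3 positive; Clause 5: 3 positive; Clause 6: 0 positive; Clause 7: 1 positive; Clause 8: 1 positive.
Total positive literal occurrences = 13.

13


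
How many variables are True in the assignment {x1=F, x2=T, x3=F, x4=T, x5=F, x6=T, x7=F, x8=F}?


The weight is the number of variables assigned True.
True variables: x2, x4, x6.
Weight = 3.

3


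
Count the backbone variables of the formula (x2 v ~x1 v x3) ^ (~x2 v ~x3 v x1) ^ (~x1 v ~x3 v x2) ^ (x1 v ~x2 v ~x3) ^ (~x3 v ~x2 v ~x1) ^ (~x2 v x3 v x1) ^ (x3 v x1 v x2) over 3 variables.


Find all satisfying assignments: 2 model(s).
Check which variables have the same value in every model.
No variable is fixed across all models.
Backbone size = 0.

0


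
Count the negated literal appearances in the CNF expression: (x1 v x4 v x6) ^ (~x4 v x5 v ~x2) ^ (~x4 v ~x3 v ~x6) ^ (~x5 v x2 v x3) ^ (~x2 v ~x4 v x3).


Scan each clause for negated literals.
Clause 1: 0 negative; Clause 2: 2 negative; Clause 3: 3 negative; Clause 4: 1 negative; Clause 5: 2 negative.
Total negative literal occurrences = 8.

8


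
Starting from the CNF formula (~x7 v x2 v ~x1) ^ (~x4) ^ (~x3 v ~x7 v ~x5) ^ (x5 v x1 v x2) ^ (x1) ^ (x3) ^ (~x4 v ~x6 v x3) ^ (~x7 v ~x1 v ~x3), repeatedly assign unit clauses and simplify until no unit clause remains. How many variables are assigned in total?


Unit propagation repeatedly assigns the literal in any unit clause, then simplifies.
Assignments in order: x4 = F, x1 = T, x3 = T, x7 = F.
No further unit clauses remain.
Total variables assigned = 4.

4


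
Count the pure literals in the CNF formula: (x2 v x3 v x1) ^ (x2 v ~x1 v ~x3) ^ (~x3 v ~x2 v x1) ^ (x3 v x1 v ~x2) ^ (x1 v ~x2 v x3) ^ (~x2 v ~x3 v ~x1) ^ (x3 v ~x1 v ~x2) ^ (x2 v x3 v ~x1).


A pure literal appears in only one polarity across all clauses.
No pure literals found.
Count = 0.

0


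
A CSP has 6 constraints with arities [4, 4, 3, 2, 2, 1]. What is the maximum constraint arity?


The arities are: 4, 4, 3, 2, 2, 1.
Scan for the maximum value.
Maximum arity = 4.

4


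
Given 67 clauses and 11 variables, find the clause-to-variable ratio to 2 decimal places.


Clause-to-variable ratio = clauses / variables.
67 / 11 = 6.09.

6.09


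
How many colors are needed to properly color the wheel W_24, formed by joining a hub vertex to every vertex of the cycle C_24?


W_24 consists of the cycle C_24 together with a hub vertex adjacent to every cycle vertex.
The cycle C_24 needs 2 colors (even cycle -> 2).
The hub is adjacent to every cycle vertex, so it must receive a new color distinct from all of them.
Chromatic number = 2 + 1 = 3.

3


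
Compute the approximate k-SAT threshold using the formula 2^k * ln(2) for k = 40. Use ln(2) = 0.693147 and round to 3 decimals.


Using the asymptotic formula: threshold ~ 2^k * ln(2).
2^40 = 1099511627776.
1099511627776 * 0.693147 = 762123186258.051.

762123186258.051


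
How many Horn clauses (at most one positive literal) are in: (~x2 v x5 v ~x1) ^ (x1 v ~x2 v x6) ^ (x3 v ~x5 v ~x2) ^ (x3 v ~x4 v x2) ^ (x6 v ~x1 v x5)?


A Horn clause has at most one positive literal.
Clause 1: 1 positive lit(s) -> Horn
Clause 2: 2 positive lit(s) -> not Horn
Clause 3: 1 positive lit(s) -> Horn
Clause 4: 2 positive lit(s) -> not Horn
Clause 5: 2 positive lit(s) -> not Horn
Total Horn clauses = 2.

2


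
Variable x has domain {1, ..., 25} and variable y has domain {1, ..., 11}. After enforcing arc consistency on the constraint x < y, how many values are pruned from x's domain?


For the constraint x < y, x needs a supporting value in y's domain.
x can be at most 10 (one less than y's maximum).
Valid x values from domain: 10 out of 25.
Pruned = 25 - 10 = 15.

15


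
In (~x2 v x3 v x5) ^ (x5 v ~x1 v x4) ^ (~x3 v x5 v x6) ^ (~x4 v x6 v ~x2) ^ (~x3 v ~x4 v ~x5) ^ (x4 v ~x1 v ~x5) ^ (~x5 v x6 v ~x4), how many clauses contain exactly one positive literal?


A definite clause has exactly one positive literal.
Clause 1: 2 positive -> not definite
Clause 2: 2 positive -> not definite
Clause 3: 2 positive -> not definite
Clause 4: 1 positive -> definite
Clause 5: 0 positive -> not definite
Clause 6: 1 positive -> definite
Clause 7: 1 positive -> definite
Definite clause count = 3.

3


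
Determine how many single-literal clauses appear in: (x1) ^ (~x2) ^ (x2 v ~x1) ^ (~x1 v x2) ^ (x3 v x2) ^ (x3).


A unit clause contains exactly one literal.
Unit clauses found: (x1), (~x2), (x3).
Count = 3.

3


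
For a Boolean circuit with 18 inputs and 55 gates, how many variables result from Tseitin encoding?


The Tseitin transformation introduces one auxiliary variable per gate.
Total variables = inputs + gates = 18 + 55 = 73.

73


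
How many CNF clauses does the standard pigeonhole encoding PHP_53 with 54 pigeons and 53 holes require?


The PHP encoding has two parts:
1) At-least-one-hole clauses: 54 (one per pigeon, each with 53 literals).
2) At-most-one-pigeon-per-hole clauses: 53 holes * C(54,2) = 53 * 1431 = 75843.
Total clauses = 54 + 75843 = 75897.

75897


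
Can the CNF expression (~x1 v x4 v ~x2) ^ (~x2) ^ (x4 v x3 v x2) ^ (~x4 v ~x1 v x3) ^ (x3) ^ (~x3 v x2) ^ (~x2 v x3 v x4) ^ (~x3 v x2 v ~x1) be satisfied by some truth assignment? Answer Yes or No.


Check all 16 possible truth assignments.
Number of satisfying assignments found: 0.
The formula is unsatisfiable.

No


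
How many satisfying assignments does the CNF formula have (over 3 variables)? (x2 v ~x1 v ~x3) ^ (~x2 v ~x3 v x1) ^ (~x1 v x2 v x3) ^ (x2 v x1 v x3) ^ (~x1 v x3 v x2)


Enumerate all 8 truth assignments over 3 variables.
Test each against every clause.
Satisfying assignments found: 4.

4


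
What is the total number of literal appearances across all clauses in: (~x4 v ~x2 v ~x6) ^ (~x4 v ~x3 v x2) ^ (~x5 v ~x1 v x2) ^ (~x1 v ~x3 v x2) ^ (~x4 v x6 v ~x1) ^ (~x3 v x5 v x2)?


Clause lengths: 3, 3, 3, 3, 3, 3.
Sum = 3 + 3 + 3 + 3 + 3 + 3 = 18.

18


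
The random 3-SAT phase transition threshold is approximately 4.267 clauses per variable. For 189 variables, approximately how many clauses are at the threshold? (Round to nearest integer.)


The 3-SAT phase transition occurs at approximately 4.267 clauses per variable.
m = 4.267 * 189 = 806.463.
Rounded to nearest integer: 806.

806


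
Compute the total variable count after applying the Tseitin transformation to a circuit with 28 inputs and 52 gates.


The Tseitin transformation introduces one auxiliary variable per gate.
Total variables = inputs + gates = 28 + 52 = 80.

80


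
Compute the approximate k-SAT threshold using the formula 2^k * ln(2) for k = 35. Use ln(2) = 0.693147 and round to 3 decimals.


Using the asymptotic formula: threshold ~ 2^k * ln(2).
2^35 = 34359738368.
34359738368 * 0.693147 = 23816349570.564.

23816349570.564


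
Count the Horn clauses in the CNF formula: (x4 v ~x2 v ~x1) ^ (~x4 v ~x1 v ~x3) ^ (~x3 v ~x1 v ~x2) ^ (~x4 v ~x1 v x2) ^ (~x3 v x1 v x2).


A Horn clause has at most one positive literal.
Clause 1: 1 positive lit(s) -> Horn
Clause 2: 0 positive lit(s) -> Horn
Clause 3: 0 positive lit(s) -> Horn
Clause 4: 1 positive lit(s) -> Horn
Clause 5: 2 positive lit(s) -> not Horn
Total Horn clauses = 4.

4


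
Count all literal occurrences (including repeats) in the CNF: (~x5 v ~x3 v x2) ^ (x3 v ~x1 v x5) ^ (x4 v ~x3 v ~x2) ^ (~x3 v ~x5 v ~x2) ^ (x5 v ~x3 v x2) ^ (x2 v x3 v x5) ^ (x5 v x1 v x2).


Clause lengths: 3, 3, 3, 3, 3, 3, 3.
Sum = 3 + 3 + 3 + 3 + 3 + 3 + 3 = 21.

21


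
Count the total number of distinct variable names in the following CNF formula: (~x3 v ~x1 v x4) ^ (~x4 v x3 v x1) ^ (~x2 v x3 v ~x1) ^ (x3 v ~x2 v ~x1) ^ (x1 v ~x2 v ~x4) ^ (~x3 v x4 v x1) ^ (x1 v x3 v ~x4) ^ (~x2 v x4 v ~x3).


Identify each distinct variable in the formula.
Variables found: x1, x2, x3, x4.
Total distinct variables = 4.

4


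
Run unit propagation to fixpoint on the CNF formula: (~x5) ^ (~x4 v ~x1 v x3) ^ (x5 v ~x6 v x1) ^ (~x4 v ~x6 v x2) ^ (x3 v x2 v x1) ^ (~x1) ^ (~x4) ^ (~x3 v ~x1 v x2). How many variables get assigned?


Unit propagation repeatedly assigns the literal in any unit clause, then simplifies.
Assignments in order: x5 = F, x1 = F, x6 = F, x4 = F.
No further unit clauses remain.
Total variables assigned = 4.

4


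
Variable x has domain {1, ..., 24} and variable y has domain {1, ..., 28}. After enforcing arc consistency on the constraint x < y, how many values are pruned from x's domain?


For the constraint x < y, x needs a supporting value in y's domain.
x can be at most 27 (one less than y's maximum).
Valid x values from domain: 24 out of 24.
Pruned = 24 - 24 = 0.

0


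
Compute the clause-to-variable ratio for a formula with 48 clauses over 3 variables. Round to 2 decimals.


Clause-to-variable ratio = clauses / variables.
48 / 3 = 16.0.

16.0


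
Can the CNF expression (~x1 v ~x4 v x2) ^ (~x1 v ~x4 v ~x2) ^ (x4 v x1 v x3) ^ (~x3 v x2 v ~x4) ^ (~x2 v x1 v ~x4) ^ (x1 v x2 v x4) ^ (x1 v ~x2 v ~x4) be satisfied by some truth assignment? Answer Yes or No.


Check all 16 possible truth assignments.
Number of satisfying assignments found: 6.
The formula is satisfiable.

Yes


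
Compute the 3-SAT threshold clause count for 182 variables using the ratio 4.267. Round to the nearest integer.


The 3-SAT phase transition occurs at approximately 4.267 clauses per variable.
m = 4.267 * 182 = 776.594.
Rounded to nearest integer: 777.

777


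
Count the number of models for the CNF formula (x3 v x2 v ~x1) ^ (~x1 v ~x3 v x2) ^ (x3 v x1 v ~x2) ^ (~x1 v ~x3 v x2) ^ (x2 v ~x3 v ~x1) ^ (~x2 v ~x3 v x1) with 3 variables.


Enumerate all 8 truth assignments over 3 variables.
Test each against every clause.
Satisfying assignments found: 4.

4


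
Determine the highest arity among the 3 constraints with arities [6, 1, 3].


The arities are: 6, 1, 3.
Scan for the maximum value.
Maximum arity = 6.

6


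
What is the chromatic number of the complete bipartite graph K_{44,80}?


K_{44,80} is bipartite by definition: the two parts are independent sets, with every edge crossing between them.
Color all vertices in one part with color 1 and all vertices in the other part with color 2.
Since the graph has at least one edge, one color does not suffice.
Chromatic number = 2.

2


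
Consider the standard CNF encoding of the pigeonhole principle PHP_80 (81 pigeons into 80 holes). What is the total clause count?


The PHP encoding has two parts:
1) At-least-one-hole clauses: 81 (one per pigeon, each with 80 literals).
2) At-most-one-pigeon-per-hole clauses: 80 holes * C(81,2) = 80 * 3240 = 259200.
Total clauses = 81 + 259200 = 259281.

259281


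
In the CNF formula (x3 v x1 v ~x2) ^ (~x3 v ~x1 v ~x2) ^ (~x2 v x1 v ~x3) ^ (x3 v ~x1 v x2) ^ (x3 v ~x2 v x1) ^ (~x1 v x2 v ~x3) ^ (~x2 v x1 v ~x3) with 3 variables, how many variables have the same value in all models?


Find all satisfying assignments: 3 model(s).
Check which variables have the same value in every model.
No variable is fixed across all models.
Backbone size = 0.

0


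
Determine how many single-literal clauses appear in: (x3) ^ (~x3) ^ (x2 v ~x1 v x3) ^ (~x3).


A unit clause contains exactly one literal.
Unit clauses found: (x3), (~x3), (~x3).
Count = 3.

3


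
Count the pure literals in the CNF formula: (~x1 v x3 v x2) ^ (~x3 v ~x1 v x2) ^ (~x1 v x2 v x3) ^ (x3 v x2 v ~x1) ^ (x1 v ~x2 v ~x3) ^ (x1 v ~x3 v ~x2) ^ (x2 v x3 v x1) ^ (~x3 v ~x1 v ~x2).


A pure literal appears in only one polarity across all clauses.
No pure literals found.
Count = 0.

0


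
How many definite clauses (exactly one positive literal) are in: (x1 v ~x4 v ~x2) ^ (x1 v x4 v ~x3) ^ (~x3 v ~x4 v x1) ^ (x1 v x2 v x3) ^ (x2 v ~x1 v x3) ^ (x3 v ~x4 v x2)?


A definite clause has exactly one positive literal.
Clause 1: 1 positive -> definite
Clause 2: 2 positive -> not definite
Clause 3: 1 positive -> definite
Clause 4: 3 positive -> not definite
Clause 5: 2 positive -> not definite
Clause 6: 2 positive -> not definite
Definite clause count = 2.

2


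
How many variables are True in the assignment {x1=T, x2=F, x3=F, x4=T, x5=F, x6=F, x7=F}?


The weight is the number of variables assigned True.
True variables: x1, x4.
Weight = 2.

2


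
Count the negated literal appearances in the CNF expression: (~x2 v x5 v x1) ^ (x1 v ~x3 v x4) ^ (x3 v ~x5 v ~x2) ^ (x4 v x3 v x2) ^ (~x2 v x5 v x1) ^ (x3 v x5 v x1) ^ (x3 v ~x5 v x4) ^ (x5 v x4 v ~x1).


Scan each clause for negated literals.
Clause 1: 1 negative; Clause 2: 1 negative; Clause 3: 2 negative; Clause 4: 0 negative; Clause 5: 1 negative; Clause 6: 0 negative; Clause 7: 1 negative; Clause 8: 1 negative.
Total negative literal occurrences = 7.

7


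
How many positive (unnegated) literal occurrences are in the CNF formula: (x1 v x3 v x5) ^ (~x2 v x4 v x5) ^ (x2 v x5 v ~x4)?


Scan each clause for unnegated literals.
Clause 1: 3 positive; Clause 2: 2 positive; Clause 3: 2 positive.
Total positive literal occurrences = 7.

7


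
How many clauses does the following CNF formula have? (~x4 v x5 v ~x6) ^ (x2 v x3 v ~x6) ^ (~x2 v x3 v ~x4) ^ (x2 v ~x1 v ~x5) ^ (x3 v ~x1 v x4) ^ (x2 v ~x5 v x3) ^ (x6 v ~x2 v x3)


Each group enclosed in parentheses joined by ^ is one clause.
Counting the conjuncts: 7 clauses.

7


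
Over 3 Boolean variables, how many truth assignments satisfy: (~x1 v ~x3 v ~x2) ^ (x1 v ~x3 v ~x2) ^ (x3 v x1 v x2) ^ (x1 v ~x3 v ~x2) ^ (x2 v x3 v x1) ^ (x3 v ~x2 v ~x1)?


Enumerate all 8 truth assignments over 3 variables.
Test each against every clause.
Satisfying assignments found: 4.

4


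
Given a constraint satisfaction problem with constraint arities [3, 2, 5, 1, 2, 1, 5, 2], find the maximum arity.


The arities are: 3, 2, 5, 1, 2, 1, 5, 2.
Scan for the maximum value.
Maximum arity = 5.

5


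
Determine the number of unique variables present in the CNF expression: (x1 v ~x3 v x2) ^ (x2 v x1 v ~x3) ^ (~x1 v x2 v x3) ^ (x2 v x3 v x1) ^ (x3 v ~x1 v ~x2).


Identify each distinct variable in the formula.
Variables found: x1, x2, x3.
Total distinct variables = 3.

3


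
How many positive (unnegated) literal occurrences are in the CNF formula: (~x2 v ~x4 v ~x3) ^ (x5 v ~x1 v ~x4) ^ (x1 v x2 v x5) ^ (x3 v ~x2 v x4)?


Scan each clause for unnegated literals.
Clause 1: 0 positive; Clause 2: 1 positive; Clause 3: 3 positive; Clause 4: 2 positive.
Total positive literal occurrences = 6.

6


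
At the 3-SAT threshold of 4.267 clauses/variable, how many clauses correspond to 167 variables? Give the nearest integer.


The 3-SAT phase transition occurs at approximately 4.267 clauses per variable.
m = 4.267 * 167 = 712.589.
Rounded to nearest integer: 713.

713


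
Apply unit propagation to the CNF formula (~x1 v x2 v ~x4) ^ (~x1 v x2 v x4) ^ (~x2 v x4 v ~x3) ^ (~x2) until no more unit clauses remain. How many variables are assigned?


Unit propagation repeatedly assigns the literal in any unit clause, then simplifies.
Assignments in order: x2 = F.
No further unit clauses remain.
Total variables assigned = 1.

1


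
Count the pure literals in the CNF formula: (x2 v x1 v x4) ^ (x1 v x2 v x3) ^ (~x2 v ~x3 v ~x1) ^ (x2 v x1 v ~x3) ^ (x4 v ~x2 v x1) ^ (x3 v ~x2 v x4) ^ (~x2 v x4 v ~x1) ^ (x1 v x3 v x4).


A pure literal appears in only one polarity across all clauses.
Pure literals: x4 (positive only).
Count = 1.

1


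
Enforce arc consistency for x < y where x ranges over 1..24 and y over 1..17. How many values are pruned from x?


For the constraint x < y, x needs a supporting value in y's domain.
x can be at most 16 (one less than y's maximum).
Valid x values from domain: 16 out of 24.
Pruned = 24 - 16 = 8.

8


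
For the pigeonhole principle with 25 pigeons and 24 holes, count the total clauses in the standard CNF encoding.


The PHP encoding has two parts:
1) At-least-one-hole clauses: 25 (one per pigeon, each with 24 literals).
2) At-most-one-pigeon-per-hole clauses: 24 holes * C(25,2) = 24 * 300 = 7200.
Total clauses = 25 + 7200 = 7225.

7225


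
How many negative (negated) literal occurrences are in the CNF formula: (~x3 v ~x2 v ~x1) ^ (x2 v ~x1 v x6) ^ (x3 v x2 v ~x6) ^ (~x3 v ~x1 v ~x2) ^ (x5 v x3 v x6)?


Scan each clause for negated literals.
Clause 1: 3 negative; Clause 2: 1 negative; Clause 3: 1 negative; Clause 4: 3 negative; Clause 5: 0 negative.
Total negative literal occurrences = 8.

8


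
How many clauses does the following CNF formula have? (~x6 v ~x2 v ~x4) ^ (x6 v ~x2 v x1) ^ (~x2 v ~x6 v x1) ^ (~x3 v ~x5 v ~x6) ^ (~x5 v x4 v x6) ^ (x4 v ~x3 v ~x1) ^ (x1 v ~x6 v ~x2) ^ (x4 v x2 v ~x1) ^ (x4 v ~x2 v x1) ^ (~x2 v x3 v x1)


Each group enclosed in parentheses joined by ^ is one clause.
Counting the conjuncts: 10 clauses.

10


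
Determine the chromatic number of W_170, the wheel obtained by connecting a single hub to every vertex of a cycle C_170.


W_170 consists of the cycle C_170 together with a hub vertex adjacent to every cycle vertex.
The cycle C_170 needs 2 colors (even cycle -> 2).
The hub is adjacent to every cycle vertex, so it must receive a new color distinct from all of them.
Chromatic number = 2 + 1 = 3.

3


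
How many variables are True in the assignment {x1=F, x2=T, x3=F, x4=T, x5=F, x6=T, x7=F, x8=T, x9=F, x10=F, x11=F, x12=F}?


The weight is the number of variables assigned True.
True variables: x2, x4, x6, x8.
Weight = 4.

4


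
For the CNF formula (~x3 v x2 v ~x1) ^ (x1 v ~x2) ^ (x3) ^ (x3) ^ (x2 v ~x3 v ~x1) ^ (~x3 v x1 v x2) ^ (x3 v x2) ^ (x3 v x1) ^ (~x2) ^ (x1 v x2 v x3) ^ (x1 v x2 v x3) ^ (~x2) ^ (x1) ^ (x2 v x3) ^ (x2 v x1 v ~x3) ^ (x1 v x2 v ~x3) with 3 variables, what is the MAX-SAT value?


Enumerate all 8 truth assignments.
For each, count how many of the 16 clauses are satisfied.
The formula is not fully satisfiable, so the maximum is below 16.
Maximum simultaneously satisfiable clauses = 14.

14


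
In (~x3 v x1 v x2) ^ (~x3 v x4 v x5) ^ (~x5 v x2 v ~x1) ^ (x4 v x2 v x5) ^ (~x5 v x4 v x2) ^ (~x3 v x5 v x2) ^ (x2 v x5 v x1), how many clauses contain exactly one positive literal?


A definite clause has exactly one positive literal.
Clause 1: 2 positive -> not definite
Clause 2: 2 positive -> not definite
Clause 3: 1 positive -> definite
Clause 4: 3 positive -> not definite
Clause 5: 2 positive -> not definite
Clause 6: 2 positive -> not definite
Clause 7: 3 positive -> not definite
Definite clause count = 1.

1


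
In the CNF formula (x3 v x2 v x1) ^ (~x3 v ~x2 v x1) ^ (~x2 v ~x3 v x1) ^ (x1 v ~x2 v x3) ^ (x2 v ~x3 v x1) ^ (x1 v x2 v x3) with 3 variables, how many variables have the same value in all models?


Find all satisfying assignments: 4 model(s).
Check which variables have the same value in every model.
Fixed variables: x1=T.
Backbone size = 1.

1


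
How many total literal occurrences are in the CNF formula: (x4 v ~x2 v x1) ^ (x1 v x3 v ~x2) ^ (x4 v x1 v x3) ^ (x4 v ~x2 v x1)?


Clause lengths: 3, 3, 3, 3.
Sum = 3 + 3 + 3 + 3 = 12.

12


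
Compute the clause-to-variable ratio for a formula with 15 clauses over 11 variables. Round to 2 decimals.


Clause-to-variable ratio = clauses / variables.
15 / 11 = 1.36.

1.36


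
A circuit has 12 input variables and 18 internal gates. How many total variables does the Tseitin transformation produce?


The Tseitin transformation introduces one auxiliary variable per gate.
Total variables = inputs + gates = 12 + 18 = 30.

30


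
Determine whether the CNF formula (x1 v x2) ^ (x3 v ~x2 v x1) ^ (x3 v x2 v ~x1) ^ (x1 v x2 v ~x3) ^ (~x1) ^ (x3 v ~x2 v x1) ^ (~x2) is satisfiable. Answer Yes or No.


Check all 8 possible truth assignments.
Number of satisfying assignments found: 0.
The formula is unsatisfiable.

No


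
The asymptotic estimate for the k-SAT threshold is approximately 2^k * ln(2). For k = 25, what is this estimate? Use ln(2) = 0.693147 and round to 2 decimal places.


Using the asymptotic formula: threshold ~ 2^k * ln(2).
2^25 = 33554432.
33554432 * 0.693147 = 23258153.88.

23258153.88


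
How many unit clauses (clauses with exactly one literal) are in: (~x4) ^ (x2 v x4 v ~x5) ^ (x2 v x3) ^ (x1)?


A unit clause contains exactly one literal.
Unit clauses found: (~x4), (x1).
Count = 2.

2


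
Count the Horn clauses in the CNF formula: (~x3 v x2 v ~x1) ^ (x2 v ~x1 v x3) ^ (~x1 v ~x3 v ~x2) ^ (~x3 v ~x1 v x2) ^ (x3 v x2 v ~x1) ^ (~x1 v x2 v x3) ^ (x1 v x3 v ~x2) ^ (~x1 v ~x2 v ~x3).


A Horn clause has at most one positive literal.
Clause 1: 1 positive lit(s) -> Horn
Clause 2: 2 positive lit(s) -> not Horn
Clause 3: 0 positive lit(s) -> Horn
Clause 4: 1 positive lit(s) -> Horn
Clause 5: 2 positive lit(s) -> not Horn
Clause 6: 2 positive lit(s) -> not Horn
Clause 7: 2 positive lit(s) -> not Horn
Clause 8: 0 positive lit(s) -> Horn
Total Horn clauses = 4.

4


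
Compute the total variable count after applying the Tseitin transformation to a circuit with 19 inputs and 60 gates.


The Tseitin transformation introduces one auxiliary variable per gate.
Total variables = inputs + gates = 19 + 60 = 79.

79


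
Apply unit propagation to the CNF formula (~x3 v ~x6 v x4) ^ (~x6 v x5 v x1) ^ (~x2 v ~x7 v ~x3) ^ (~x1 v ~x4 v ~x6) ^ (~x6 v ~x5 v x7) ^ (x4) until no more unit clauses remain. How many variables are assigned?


Unit propagation repeatedly assigns the literal in any unit clause, then simplifies.
Assignments in order: x4 = T.
No further unit clauses remain.
Total variables assigned = 1.

1


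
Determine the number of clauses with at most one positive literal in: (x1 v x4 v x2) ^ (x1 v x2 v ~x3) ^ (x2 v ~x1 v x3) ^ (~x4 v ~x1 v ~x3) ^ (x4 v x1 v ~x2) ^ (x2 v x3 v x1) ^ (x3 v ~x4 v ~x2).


A Horn clause has at most one positive literal.
Clause 1: 3 positive lit(s) -> not Horn
Clause 2: 2 positive lit(s) -> not Horn
Clause 3: 2 positive lit(s) -> not Horn
Clause 4: 0 positive lit(s) -> Horn
Clause 5: 2 positive lit(s) -> not Horn
Clause 6: 3 positive lit(s) -> not Horn
Clause 7: 1 positive lit(s) -> Horn
Total Horn clauses = 2.

2


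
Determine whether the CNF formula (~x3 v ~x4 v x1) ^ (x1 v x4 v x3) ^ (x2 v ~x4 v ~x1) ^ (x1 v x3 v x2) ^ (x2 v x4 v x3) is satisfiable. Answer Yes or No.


Check all 16 possible truth assignments.
Number of satisfying assignments found: 8.
The formula is satisfiable.

Yes


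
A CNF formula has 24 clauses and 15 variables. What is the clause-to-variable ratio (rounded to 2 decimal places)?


Clause-to-variable ratio = clauses / variables.
24 / 15 = 1.6.

1.6


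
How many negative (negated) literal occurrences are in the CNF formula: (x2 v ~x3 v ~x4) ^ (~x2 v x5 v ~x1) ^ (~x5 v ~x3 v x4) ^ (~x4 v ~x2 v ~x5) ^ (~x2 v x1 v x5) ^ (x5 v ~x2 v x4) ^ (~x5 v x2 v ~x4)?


Scan each clause for negated literals.
Clause 1: 2 negative; Clause 2: 2 negative; Clause 3: 2 negative; Clause 4: 3 negative; Clause 5: 1 negative; Clause 6: 1 negative; Clause 7: 2 negative.
Total negative literal occurrences = 13.

13


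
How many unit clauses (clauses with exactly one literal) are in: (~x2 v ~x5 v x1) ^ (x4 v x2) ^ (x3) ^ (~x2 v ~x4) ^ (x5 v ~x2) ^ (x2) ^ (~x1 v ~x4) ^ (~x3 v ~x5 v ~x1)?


A unit clause contains exactly one literal.
Unit clauses found: (x3), (x2).
Count = 2.

2


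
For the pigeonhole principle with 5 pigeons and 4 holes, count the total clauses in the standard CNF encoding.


The PHP encoding has two parts:
1) At-least-one-hole clauses: 5 (one per pigeon, each with 4 literals).
2) At-most-one-pigeon-per-hole clauses: 4 holes * C(5,2) = 4 * 10 = 40.
Total clauses = 5 + 40 = 45.

45


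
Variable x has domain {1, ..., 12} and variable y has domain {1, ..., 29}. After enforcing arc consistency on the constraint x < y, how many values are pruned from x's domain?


For the constraint x < y, x needs a supporting value in y's domain.
x can be at most 28 (one less than y's maximum).
Valid x values from domain: 12 out of 12.
Pruned = 12 - 12 = 0.

0


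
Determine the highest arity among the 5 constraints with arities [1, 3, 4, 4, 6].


The arities are: 1, 3, 4, 4, 6.
Scan for the maximum value.
Maximum arity = 6.

6


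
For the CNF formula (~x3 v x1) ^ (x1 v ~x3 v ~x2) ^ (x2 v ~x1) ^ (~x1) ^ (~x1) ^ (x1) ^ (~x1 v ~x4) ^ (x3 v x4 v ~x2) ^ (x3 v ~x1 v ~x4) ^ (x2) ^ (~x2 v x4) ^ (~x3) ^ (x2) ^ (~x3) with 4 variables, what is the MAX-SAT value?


Enumerate all 16 truth assignments.
For each, count how many of the 14 clauses are satisfied.
The formula is not fully satisfiable, so the maximum is below 14.
Maximum simultaneously satisfiable clauses = 13.

13


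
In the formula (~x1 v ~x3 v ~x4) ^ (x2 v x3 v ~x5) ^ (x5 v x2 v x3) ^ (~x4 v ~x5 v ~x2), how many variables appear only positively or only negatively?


A pure literal appears in only one polarity across all clauses.
Pure literals: x1 (negative only), x4 (negative only).
Count = 2.

2


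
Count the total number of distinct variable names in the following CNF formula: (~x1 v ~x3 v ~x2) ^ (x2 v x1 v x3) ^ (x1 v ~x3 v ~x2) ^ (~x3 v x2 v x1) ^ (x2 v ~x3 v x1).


Identify each distinct variable in the formula.
Variables found: x1, x2, x3.
Total distinct variables = 3.

3


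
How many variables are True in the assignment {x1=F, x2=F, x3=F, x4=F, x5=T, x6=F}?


The weight is the number of variables assigned True.
True variables: x5.
Weight = 1.

1


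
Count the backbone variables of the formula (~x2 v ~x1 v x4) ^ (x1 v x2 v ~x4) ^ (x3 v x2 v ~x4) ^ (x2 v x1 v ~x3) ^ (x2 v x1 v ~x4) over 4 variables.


Find all satisfying assignments: 10 model(s).
Check which variables have the same value in every model.
No variable is fixed across all models.
Backbone size = 0.

0


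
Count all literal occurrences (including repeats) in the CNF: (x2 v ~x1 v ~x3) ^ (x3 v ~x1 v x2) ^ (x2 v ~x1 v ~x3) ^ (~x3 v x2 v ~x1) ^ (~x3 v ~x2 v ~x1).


Clause lengths: 3, 3, 3, 3, 3.
Sum = 3 + 3 + 3 + 3 + 3 = 15.

15


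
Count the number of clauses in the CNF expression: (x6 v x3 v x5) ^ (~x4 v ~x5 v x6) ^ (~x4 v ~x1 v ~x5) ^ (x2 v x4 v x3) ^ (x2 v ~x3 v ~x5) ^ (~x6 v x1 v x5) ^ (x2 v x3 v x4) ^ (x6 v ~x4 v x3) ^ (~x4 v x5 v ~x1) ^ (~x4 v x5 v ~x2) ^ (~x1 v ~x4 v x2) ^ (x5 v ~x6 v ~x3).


Each group enclosed in parentheses joined by ^ is one clause.
Counting the conjuncts: 12 clauses.

12


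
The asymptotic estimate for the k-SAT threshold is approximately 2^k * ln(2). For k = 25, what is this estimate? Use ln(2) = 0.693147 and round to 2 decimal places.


Using the asymptotic formula: threshold ~ 2^k * ln(2).
2^25 = 33554432.
33554432 * 0.693147 = 23258153.88.

23258153.88


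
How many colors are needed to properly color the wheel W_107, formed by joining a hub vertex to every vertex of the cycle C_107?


W_107 consists of the cycle C_107 together with a hub vertex adjacent to every cycle vertex.
The cycle C_107 needs 3 colors (odd cycle -> 3).
The hub is adjacent to every cycle vertex, so it must receive a new color distinct from all of them.
Chromatic number = 3 + 1 = 4.

4


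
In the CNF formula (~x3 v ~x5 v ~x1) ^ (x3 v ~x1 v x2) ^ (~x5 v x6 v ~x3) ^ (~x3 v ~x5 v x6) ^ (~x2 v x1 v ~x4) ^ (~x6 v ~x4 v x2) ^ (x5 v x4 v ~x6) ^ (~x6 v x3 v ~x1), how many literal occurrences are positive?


Scan each clause for unnegated literals.
Clause 1: 0 positive; Clause 2: 2 positive; Clause 3: 1 positive; Clause 4: 1 positive; Clause 5: 1 positive; Clause 6: 1 positive; Clause 7: 2 positive; Clause 8: 1 positive.
Total positive literal occurrences = 9.

9


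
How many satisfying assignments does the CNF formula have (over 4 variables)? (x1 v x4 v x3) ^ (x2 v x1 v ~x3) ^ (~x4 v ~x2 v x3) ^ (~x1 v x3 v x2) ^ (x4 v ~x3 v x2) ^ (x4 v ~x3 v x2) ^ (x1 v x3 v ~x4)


Enumerate all 16 truth assignments over 4 variables.
Test each against every clause.
Satisfying assignments found: 6.

6


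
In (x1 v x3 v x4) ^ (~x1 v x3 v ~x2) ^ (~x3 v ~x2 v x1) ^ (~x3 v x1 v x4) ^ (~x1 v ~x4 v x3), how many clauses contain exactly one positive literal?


A definite clause has exactly one positive literal.
Clause 1: 3 positive -> not definite
Clause 2: 1 positive -> definite
Clause 3: 1 positive -> definite
Clause 4: 2 positive -> not definite
Clause 5: 1 positive -> definite
Definite clause count = 3.

3


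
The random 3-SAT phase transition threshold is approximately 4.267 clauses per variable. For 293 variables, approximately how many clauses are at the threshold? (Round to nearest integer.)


The 3-SAT phase transition occurs at approximately 4.267 clauses per variable.
m = 4.267 * 293 = 1250.231.
Rounded to nearest integer: 1250.

1250


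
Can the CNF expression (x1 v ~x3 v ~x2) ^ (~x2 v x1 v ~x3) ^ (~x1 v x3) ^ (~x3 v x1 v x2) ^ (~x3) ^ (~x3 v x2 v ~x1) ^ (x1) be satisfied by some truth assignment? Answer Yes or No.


Check all 8 possible truth assignments.
Number of satisfying assignments found: 0.
The formula is unsatisfiable.

No


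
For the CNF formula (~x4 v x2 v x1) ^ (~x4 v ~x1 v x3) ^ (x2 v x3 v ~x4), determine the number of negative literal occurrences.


Scan each clause for negated literals.
Clause 1: 1 negative; Clause 2: 2 negative; Clause 3: 1 negative.
Total negative literal occurrences = 4.

4


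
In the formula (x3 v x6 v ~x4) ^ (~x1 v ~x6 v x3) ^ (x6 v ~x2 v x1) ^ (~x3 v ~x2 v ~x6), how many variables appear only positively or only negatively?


A pure literal appears in only one polarity across all clauses.
Pure literals: x2 (negative only), x4 (negative only).
Count = 2.

2


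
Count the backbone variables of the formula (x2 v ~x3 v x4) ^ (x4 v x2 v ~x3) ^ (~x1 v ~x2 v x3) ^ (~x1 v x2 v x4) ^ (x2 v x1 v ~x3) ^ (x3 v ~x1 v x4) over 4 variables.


Find all satisfying assignments: 10 model(s).
Check which variables have the same value in every model.
No variable is fixed across all models.
Backbone size = 0.

0


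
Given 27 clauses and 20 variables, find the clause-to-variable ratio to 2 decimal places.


Clause-to-variable ratio = clauses / variables.
27 / 20 = 1.35.

1.35


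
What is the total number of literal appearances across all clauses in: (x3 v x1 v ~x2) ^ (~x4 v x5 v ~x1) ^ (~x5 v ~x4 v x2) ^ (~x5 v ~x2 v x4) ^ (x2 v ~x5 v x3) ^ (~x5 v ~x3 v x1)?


Clause lengths: 3, 3, 3, 3, 3, 3.
Sum = 3 + 3 + 3 + 3 + 3 + 3 = 18.

18


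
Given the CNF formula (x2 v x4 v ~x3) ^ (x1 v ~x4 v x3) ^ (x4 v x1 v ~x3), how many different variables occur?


Identify each distinct variable in the formula.
Variables found: x1, x2, x3, x4.
Total distinct variables = 4.

4


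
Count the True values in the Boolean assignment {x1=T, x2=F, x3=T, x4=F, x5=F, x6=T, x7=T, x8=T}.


The weight is the number of variables assigned True.
True variables: x1, x3, x6, x7, x8.
Weight = 5.

5


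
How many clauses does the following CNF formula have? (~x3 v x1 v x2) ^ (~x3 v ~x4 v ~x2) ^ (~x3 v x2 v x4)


Each group enclosed in parentheses joined by ^ is one clause.
Counting the conjuncts: 3 clauses.

3


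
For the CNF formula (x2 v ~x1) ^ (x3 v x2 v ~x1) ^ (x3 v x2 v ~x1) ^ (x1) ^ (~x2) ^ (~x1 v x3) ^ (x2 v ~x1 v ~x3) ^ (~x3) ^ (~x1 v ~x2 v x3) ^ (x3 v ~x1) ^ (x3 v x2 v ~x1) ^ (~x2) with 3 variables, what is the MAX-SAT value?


Enumerate all 8 truth assignments.
For each, count how many of the 12 clauses are satisfied.
The formula is not fully satisfiable, so the maximum is below 12.
Maximum simultaneously satisfiable clauses = 11.

11


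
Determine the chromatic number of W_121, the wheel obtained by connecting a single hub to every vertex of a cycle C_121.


W_121 consists of the cycle C_121 together with a hub vertex adjacent to every cycle vertex.
The cycle C_121 needs 3 colors (odd cycle -> 3).
The hub is adjacent to every cycle vertex, so it must receive a new color distinct from all of them.
Chromatic number = 3 + 1 = 4.

4


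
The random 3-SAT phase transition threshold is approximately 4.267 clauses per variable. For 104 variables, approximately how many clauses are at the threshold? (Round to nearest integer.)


The 3-SAT phase transition occurs at approximately 4.267 clauses per variable.
m = 4.267 * 104 = 443.768.
Rounded to nearest integer: 444.

444


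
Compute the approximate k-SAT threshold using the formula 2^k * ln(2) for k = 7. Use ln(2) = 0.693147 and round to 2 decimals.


Using the asymptotic formula: threshold ~ 2^k * ln(2).
2^7 = 128.
128 * 0.693147 = 88.72.

88.72


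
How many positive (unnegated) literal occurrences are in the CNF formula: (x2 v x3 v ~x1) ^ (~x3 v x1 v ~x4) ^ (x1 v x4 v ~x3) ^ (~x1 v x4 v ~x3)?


Scan each clause for unnegated literals.
Clause 1: 2 positive; Clause 2: 1 positive; Clause 3: 2 positive; Clause 4: 1 positive.
Total positive literal occurrences = 6.

6


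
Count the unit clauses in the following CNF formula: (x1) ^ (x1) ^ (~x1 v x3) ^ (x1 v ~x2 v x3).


A unit clause contains exactly one literal.
Unit clauses found: (x1), (x1).
Count = 2.

2


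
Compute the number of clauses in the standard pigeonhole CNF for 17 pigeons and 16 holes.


The PHP encoding has two parts:
1) At-least-one-hole clauses: 17 (one per pigeon, each with 16 literals).
2) At-most-one-pigeon-per-hole clauses: 16 holes * C(17,2) = 16 * 136 = 2176.
Total clauses = 17 + 2176 = 2193.

2193


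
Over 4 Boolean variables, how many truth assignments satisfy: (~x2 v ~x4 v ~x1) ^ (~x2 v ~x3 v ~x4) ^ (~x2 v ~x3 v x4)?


Enumerate all 16 truth assignments over 4 variables.
Test each against every clause.
Satisfying assignments found: 11.

11


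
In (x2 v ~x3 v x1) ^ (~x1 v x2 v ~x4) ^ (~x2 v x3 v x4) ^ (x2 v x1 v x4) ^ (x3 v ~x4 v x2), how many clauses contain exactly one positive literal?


A definite clause has exactly one positive literal.
Clause 1: 2 positive -> not definite
Clause 2: 1 positive -> definite
Clause 3: 2 positive -> not definite
Clause 4: 3 positive -> not definite
Clause 5: 2 positive -> not definite
Definite clause count = 1.

1


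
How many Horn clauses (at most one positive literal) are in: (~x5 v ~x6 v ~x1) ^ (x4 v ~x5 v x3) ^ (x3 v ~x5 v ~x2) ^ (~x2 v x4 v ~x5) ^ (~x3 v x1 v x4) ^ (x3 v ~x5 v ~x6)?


A Horn clause has at most one positive literal.
Clause 1: 0 positive lit(s) -> Horn
Clause 2: 2 positive lit(s) -> not Horn
Clause 3: 1 positive lit(s) -> Horn
Clause 4: 1 positive lit(s) -> Horn
Clause 5: 2 positive lit(s) -> not Horn
Clause 6: 1 positive lit(s) -> Horn
Total Horn clauses = 4.

4


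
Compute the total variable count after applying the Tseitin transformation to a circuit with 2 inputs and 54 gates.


The Tseitin transformation introduces one auxiliary variable per gate.
Total variables = inputs + gates = 2 + 54 = 56.

56


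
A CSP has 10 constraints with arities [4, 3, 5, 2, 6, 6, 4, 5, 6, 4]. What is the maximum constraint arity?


The arities are: 4, 3, 5, 2, 6, 6, 4, 5, 6, 4.
Scan for the maximum value.
Maximum arity = 6.

6


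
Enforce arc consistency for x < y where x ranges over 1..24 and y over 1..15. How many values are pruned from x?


For the constraint x < y, x needs a supporting value in y's domain.
x can be at most 14 (one less than y's maximum).
Valid x values from domain: 14 out of 24.
Pruned = 24 - 14 = 10.

10


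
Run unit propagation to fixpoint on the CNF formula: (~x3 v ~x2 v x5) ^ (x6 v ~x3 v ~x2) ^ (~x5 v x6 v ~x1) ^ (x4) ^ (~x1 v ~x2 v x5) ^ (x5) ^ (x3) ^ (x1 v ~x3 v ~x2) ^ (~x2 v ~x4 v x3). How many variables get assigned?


Unit propagation repeatedly assigns the literal in any unit clause, then simplifies.
Assignments in order: x4 = T, x5 = T, x3 = T.
No further unit clauses remain.
Total variables assigned = 3.

3


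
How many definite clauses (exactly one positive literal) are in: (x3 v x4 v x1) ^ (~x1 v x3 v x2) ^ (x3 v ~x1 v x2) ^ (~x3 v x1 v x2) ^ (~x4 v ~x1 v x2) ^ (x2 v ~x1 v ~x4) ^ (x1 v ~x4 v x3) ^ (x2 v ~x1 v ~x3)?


A definite clause has exactly one positive literal.
Clause 1: 3 positive -> not definite
Clause 2: 2 positive -> not definite
Clause 3: 2 positive -> not definite
Clause 4: 2 positive -> not definite
Clause 5: 1 positive -> definite
Clause 6: 1 positive -> definite
Clause 7: 2 positive -> not definite
Clause 8: 1 positive -> definite
Definite clause count = 3.

3


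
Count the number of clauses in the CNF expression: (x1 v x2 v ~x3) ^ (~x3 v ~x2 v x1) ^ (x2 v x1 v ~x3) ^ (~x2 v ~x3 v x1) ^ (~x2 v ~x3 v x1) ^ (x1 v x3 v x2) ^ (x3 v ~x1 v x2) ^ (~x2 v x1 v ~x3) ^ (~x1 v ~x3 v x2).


Each group enclosed in parentheses joined by ^ is one clause.
Counting the conjuncts: 9 clauses.

9


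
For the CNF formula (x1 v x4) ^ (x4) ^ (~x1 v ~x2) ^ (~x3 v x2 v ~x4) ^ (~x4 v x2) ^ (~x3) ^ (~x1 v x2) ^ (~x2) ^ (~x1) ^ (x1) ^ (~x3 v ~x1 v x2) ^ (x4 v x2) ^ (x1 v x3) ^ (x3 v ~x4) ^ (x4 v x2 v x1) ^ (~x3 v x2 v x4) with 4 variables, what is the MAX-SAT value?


Enumerate all 16 truth assignments.
For each, count how many of the 16 clauses are satisfied.
The formula is not fully satisfiable, so the maximum is below 16.
Maximum simultaneously satisfiable clauses = 13.

13
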